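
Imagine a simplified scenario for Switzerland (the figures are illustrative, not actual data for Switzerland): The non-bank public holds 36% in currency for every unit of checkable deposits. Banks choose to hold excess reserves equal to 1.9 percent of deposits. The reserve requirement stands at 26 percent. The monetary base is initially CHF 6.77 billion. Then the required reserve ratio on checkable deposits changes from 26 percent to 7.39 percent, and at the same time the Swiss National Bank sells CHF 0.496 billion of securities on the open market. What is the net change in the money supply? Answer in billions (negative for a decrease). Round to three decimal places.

CHF 4.431 billion

Before: m₁ = (1 + 0.36) / (0.26 + 0.019 + 0.36) ≈ 2.12833, MB₁ = 6.77, so M₁ = 2.12833 × 6.77 ≈ 14.4088 billion.
After: m₂ = (1 + 0.36) / (0.0739 + 0.019 + 0.36) ≈ 3.00287, MB₂ = 6.77 − 0.496 = 6.274, so M₂ = 3.00287 × 6.274 ≈ 18.84 billion.
ΔM = M₂ − M₁ = 18.84 − 14.4088 = 4.4312 billion.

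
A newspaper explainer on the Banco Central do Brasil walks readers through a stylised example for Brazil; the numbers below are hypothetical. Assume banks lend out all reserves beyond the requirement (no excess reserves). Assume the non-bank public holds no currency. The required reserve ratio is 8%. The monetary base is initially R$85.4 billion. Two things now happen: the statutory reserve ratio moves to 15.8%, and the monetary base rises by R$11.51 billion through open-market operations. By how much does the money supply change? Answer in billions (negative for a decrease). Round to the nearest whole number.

Before: m₁ = 1 / (0.08) = 12.5, MB₁ = 85.4, so M₁ = 12.5 × 85.4 = 1067.5 billion.
After: m₂ = 1 / (0.158) ≈ 6.3291, MB₂ = 85.4 + 11.51 = 96.91, so M₂ = 6.3291 × 96.91 ≈ 613.3531 billion.
ΔM = M₂ − M₁ = 613.3531 − 1067.5 = -454.1469 billion.

-454 billion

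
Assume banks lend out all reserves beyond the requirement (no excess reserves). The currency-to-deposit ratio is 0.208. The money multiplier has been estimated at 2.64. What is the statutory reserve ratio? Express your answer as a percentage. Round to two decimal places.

24.96%

Using m = 2.64. Since m = (1 + c)/(c + rr + e), the denominator satisfies c + rr + e = (1 + c)/m = (1 + 0.208) / 2.64 ≈ 0.457576.
With c = 0.208 and e = 0, the statutory reserve ratio is 0.457576 − 0.208 − 0 = 0.249576.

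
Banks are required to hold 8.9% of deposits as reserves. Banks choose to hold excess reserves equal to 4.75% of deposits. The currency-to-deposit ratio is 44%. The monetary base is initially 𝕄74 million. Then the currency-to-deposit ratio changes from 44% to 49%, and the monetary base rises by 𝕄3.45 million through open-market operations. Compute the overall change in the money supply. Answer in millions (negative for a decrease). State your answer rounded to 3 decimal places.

-0.641 million

Before: m₁ = (1 + 0.44) / (0.089 + 0.0475 + 0.44) ≈ 2.497832, MB₁ = 74, so M₁ = 2.497832 × 74 ≈ 184.8396 million.
After: m₂ = (1 + 0.49) / (0.089 + 0.0475 + 0.49) ≈ 2.378292, MB₂ = 74 + 3.45 = 77.45, so M₂ = 2.378292 × 77.45 ≈ 184.1987 million.
ΔM = M₂ − M₁ = 184.1987 − 184.8396 = -0.6409 million.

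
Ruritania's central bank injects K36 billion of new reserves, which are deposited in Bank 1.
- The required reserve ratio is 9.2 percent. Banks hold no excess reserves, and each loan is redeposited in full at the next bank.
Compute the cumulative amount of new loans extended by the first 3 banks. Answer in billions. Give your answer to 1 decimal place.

K89.3 billion

Bank i lends (1 − rr)^i of the original deposit: Bank 1 lends 36·0.9080 = 32.6880, Bank 2 lends 36·0.9080² ≈ 29.6807, and so on.
Summing a geometric series: total = 36·[0.9080·(1 − 0.9080^3) / (1 − 0.9080)] ≈ 89.3188 billion.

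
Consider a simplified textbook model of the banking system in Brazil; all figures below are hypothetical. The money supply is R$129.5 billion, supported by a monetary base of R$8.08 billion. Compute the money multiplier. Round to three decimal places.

The money multiplier is m = M / MB = 129.5 / 8.08 ≈ 16.02723.

16.027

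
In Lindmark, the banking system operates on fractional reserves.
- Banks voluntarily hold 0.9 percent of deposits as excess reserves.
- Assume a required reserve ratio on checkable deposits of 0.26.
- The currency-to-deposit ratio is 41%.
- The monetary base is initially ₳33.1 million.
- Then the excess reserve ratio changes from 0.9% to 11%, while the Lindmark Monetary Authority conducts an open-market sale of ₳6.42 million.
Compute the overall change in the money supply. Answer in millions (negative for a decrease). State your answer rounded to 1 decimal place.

Before: m₁ = (1 + 0.41) / (0.26 + 0.009 + 0.41) ≈ 2.0766, MB₁ = 33.1, so M₁ = 2.0766 × 33.1 ≈ 68.7355 million.
After: m₂ = (1 + 0.41) / (0.26 + 0.11 + 0.41) ≈ 1.8077, MB₂ = 33.1 − 6.42 = 26.68, so M₂ = 1.8077 × 26.68 ≈ 48.2294 million.
ΔM = M₂ − M₁ = 48.2294 − 68.7355 = -20.5061 million.

-20.5 million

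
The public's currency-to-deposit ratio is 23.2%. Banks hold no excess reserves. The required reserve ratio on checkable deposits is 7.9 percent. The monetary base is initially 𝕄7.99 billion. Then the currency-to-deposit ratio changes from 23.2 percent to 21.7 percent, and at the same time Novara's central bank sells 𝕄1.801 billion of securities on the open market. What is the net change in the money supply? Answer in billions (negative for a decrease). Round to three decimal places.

Before: m₁ = (1 + 0.232) / (0.079 + 0.232) ≈ 3.96141, MB₁ = 7.99, so M₁ = 3.96141 × 7.99 ≈ 31.6517 billion.
After: m₂ = (1 + 0.217) / (0.079 + 0.217) ≈ 4.11149, MB₂ = 7.99 − 1.801 = 6.189, so M₂ = 4.11149 × 6.189 ≈ 25.446 billion.
ΔM = M₂ − M₁ = 25.446 − 31.6517 = -6.2057 billion.

-6.206 billion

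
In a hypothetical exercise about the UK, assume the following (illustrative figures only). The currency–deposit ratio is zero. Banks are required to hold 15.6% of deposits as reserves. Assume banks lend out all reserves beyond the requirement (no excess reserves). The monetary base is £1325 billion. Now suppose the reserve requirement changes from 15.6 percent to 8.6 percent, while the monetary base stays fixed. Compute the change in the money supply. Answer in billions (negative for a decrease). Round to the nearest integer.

£6913 billion

Initially m₁ = 1 / (0.156) ≈ 6.41026, so M₁ = 6.41026 × 1325 = 8493.5945 billion.
After the change m₂ = 1 / (0.086) ≈ 11.62791, so M₂ = 11.62791 × 1325 ≈ 15406.9808 billion.
ΔM = M₂ − M₁ = 15406.9808 − 8493.5945 = 6913.3863 billion.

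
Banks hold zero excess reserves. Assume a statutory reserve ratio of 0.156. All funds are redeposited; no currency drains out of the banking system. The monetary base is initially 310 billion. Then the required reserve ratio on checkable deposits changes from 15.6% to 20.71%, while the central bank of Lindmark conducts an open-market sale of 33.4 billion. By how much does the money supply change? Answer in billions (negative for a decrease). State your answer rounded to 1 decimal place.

Before: m₁ = 1 / (0.156) ≈ 6.41026, MB₁ = 310, so M₁ = 6.41026 × 310 = 1987.1806 billion.
After: m₂ = 1 / (0.2071) ≈ 4.82859, MB₂ = 310 − 33.4 = 276.6, so M₂ = 4.82859 × 276.6 ≈ 1335.588 billion.
ΔM = M₂ − M₁ = 1335.588 − 1987.1806 = -651.5926 billion.

-651.6 billion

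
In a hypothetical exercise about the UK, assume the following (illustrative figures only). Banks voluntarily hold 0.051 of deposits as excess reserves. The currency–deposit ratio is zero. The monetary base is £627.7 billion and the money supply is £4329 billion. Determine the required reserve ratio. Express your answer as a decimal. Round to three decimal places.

0.094

Using m = M/MB = 4329/627.7 ≈ 6.896607. Since m = (1 + c)/(c + rr + e), the denominator satisfies c + rr + e = (1 + c)/m = (1 + 0) / 6.896607 ≈ 0.144999.
With c = 0 and e = 0.051, the required reserve ratio is 0.144999 − 0 − 0.051 = 0.093999.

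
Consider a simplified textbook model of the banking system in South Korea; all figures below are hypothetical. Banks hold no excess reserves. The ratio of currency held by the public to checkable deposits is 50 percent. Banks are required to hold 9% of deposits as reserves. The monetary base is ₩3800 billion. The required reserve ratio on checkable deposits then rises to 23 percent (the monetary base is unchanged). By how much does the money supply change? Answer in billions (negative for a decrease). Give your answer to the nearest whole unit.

Initially m₁ = (1 + 0.5) / (0.09 + 0.5) ≈ 2.54237, so M₁ = 2.54237 × 3800 = 9661.006 billion.
After the change m₂ = (1 + 0.5) / (0.23 + 0.5) ≈ 2.05479, so M₂ = 2.05479 × 3800 = 7808.202 billion.
ΔM = M₂ − M₁ = 7808.202 − 9661.006 = -1852.804 billion.

-1853 billion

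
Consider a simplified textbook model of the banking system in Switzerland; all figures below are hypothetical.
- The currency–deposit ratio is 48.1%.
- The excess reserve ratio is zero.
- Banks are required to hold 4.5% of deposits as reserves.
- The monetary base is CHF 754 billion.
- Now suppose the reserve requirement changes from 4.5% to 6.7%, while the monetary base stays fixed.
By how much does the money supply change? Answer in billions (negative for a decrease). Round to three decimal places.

-85.228 billion

Initially m₁ = (1 + 0.481) / (0.045 + 0.481) ≈ 2.8155894, so M₁ = 2.8155894 × 754 ≈ 2122.9544 billion.
After the change m₂ = (1 + 0.481) / (0.067 + 0.481) ≈ 2.7025547, so M₂ = 2.7025547 × 754 ≈ 2037.7262 billion.
ΔM = M₂ − M₁ = 2037.7262 − 2122.9544 = -85.2282 billion.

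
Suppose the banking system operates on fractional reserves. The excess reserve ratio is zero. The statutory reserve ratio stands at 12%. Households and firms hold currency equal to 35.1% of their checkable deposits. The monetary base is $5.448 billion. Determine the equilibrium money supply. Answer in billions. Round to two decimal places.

The money multiplier is m = (1 + c) / (rr + c) = (1 + 0.351) / (0.12 + 0.351) ≈ 2.8684.
So M = m × MB = 2.8684 × 5.448 ≈ 15.627 billion.

$15.63 billion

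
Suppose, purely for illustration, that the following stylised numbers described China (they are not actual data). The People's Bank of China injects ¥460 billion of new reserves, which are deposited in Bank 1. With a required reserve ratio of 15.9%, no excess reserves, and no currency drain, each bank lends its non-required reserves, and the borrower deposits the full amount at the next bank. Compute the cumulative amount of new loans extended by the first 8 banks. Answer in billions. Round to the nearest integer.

Bank i lends (1 − rr)^i of the original deposit: Bank 1 lends 460·0.8410 = 386.8600, Bank 2 lends 460·0.8410² ≈ 325.3493, and so on.
Summing a geometric series: total = 460·[0.8410·(1 − 0.8410^8) / (1 − 0.8410)] ≈ 1824.2116 billion.

¥1824 billion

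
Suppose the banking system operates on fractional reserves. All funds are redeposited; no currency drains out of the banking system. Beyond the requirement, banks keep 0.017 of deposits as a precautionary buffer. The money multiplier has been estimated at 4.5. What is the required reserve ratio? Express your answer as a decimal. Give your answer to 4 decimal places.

Using m = 4.5. Since m = (1 + c)/(c + rr + e), the denominator satisfies c + rr + e = (1 + c)/m = (1 + 0) / 4.5 ≈ 0.222222.
With c = 0 and e = 0.017, the required reserve ratio is 0.222222 − 0 − 0.017 = 0.205222.

0.2052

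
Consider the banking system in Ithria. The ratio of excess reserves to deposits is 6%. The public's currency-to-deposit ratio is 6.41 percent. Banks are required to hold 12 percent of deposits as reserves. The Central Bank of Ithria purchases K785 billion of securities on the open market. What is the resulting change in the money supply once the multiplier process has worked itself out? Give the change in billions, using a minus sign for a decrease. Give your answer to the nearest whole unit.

The money multiplier is m = (1 + c) / (rr + e + c) = (1 + 0.0641) / (0.12 + 0.06 + 0.0641) ≈ 4.3593.
The purchase adds 785 billion of base, so ΔM = m × ΔMB = 4.3593 × (+785) = 3422.0505 billion.

K3422 billion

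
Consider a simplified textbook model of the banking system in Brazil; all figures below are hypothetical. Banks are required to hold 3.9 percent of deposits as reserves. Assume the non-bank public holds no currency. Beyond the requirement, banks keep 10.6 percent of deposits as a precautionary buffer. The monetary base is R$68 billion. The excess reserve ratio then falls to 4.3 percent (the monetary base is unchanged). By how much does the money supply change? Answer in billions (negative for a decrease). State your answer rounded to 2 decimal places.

Initially m₁ = 1 / (0.039 + 0.106) ≈ 6.89655, so M₁ = 6.89655 × 68 = 468.9654 billion.
After the change m₂ = 1 / (0.039 + 0.043) ≈ 12.19512, so M₂ = 12.19512 × 68 ≈ 829.2682 billion.
ΔM = M₂ − M₁ = 829.2682 − 468.9654 = 360.3028 billion.

R$360.30 billion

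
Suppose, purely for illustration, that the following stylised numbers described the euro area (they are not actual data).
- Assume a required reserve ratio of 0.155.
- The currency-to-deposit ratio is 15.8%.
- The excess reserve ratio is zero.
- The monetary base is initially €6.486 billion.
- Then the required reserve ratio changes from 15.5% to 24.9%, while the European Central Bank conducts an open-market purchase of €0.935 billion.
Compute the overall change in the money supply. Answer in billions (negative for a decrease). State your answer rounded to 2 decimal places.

Before: m₁ = (1 + 0.158) / (0.155 + 0.158) ≈ 3.6997, MB₁ = 6.486, so M₁ = 3.6997 × 6.486 ≈ 23.9963 billion.
After: m₂ = (1 + 0.158) / (0.249 + 0.158) ≈ 2.8452, MB₂ = 6.486 + 0.935 = 7.421, so M₂ = 2.8452 × 7.421 ≈ 21.1142 billion.
ΔM = M₂ − M₁ = 21.1142 − 23.9963 = -2.8821 billion.

-2.88 billion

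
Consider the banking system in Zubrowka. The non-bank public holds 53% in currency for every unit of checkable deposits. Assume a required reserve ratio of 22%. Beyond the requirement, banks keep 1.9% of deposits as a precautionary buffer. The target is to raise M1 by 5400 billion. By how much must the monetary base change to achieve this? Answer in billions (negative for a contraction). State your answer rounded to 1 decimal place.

The money multiplier is m = (1 + c) / (rr + e + c) = (1 + 0.53) / (0.22 + 0.019 + 0.53) ≈ 1.989597.
ΔMB = ΔM / m = (+5400) / 1.989597 ≈ 2714.1175 billion.

2714.1 billion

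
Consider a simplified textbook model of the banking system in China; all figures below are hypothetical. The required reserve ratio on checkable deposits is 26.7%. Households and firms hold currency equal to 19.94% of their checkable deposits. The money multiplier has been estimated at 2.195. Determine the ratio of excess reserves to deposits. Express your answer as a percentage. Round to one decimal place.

Using m = 2.195. Since m = (1 + c)/(c + rr + e), the denominator satisfies c + rr + e = (1 + c)/m = (1 + 0.1994) / 2.195 ≈ 0.546424.
With c = 0.1994 and rr = 0.267, the ratio of excess reserves to deposits is 0.546424 − 0.1994 − 0.267 = 0.080024.

8.0%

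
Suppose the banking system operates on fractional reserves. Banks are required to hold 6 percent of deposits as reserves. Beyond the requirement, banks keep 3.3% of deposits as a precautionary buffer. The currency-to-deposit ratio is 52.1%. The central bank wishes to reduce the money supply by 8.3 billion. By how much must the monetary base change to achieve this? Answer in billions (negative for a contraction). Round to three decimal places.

-3.351 billion

The money multiplier is m = (1 + c) / (rr + e + c) = (1 + 0.521) / (0.06 + 0.033 + 0.521) ≈ 2.47720.
ΔMB = ΔM / m = (−8.3) / 2.47720 ≈ -3.3506 billion.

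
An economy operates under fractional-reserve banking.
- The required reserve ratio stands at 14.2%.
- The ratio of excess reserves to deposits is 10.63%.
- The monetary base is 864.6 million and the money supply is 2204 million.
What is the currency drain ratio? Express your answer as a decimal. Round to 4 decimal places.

Using m = M/MB = 2204/864.6 ≈ 2.549156. From m = (1 + c)/(c + rr + e), rearranging gives 1 + c = m·(c + rr + e), so c·(1 − m) = m·(rr + e) − 1.
Hence c = [m·(rr + e) − 1]/(1 − m) = [2.549156 × (0.142 + 0.1063) − 1] / (1 − 2.549156) ≈ 0.236932.

0.2369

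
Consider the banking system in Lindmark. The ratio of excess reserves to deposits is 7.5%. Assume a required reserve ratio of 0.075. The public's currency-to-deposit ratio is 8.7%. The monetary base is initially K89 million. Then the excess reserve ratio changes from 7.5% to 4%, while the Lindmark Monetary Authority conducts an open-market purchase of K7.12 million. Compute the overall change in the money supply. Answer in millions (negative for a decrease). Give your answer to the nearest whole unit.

K109 million

Before: m₁ = (1 + 0.087) / (0.075 + 0.075 + 0.087) ≈ 4.5865, MB₁ = 89, so M₁ = 4.5865 × 89 = 408.1985 million.
After: m₂ = (1 + 0.087) / (0.075 + 0.04 + 0.087) ≈ 5.3812, MB₂ = 89 + 7.12 = 96.12, so M₂ = 5.3812 × 96.12 ≈ 517.2409 million.
ΔM = M₂ − M₁ = 517.2409 − 408.1985 = 109.0424 million.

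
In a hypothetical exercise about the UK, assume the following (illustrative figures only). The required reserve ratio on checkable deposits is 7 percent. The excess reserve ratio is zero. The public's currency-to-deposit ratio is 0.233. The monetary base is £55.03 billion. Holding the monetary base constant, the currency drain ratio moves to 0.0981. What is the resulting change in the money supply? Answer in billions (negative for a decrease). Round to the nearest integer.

Initially m₁ = (1 + 0.233) / (0.07 + 0.233) ≈ 4.0693, so M₁ = 4.0693 × 55.03 ≈ 223.9336 billion.
After the change m₂ = (1 + 0.0981) / (0.07 + 0.0981) ≈ 6.5324, so M₂ = 6.5324 × 55.03 ≈ 359.478 billion.
ΔM = M₂ − M₁ = 359.478 − 223.9336 = 135.5444 billion.

£136 billion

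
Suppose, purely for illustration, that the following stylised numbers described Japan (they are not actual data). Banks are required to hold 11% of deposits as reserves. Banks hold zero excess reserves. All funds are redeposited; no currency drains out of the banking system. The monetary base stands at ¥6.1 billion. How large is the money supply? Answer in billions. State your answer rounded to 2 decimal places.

With no currency drain or excess reserves, the money multiplier is m = 1/rr = 1/0.11 ≈ 9.0909.
Money supply M = m × MB = 9.0909 × 6.1 ≈ 55.4545 billion.

¥55.45 billion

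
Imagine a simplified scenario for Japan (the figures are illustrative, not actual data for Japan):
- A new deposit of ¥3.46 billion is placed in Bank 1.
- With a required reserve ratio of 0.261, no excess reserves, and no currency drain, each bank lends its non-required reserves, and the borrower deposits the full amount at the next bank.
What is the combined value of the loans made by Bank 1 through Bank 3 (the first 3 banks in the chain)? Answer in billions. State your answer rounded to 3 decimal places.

Bank i lends (1 − rr)^i of the original deposit: Bank 1 lends 3.46·0.7390 ≈ 2.5569, Bank 2 lends 3.46·0.7390² ≈ 1.8896, and so on.
Summing a geometric series: total = 3.46·[0.7390·(1 − 0.7390^3) / (1 − 0.7390)] ≈ 5.8429 billion.

¥5.843 billion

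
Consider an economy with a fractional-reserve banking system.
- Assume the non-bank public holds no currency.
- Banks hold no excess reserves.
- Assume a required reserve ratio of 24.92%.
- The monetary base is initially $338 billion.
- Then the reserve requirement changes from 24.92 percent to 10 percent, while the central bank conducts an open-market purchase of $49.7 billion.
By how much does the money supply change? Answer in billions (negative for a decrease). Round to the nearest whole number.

Before: m₁ = 1 / (0.2492) ≈ 4.0128, MB₁ = 338, so M₁ = 4.0128 × 338 = 1356.3264 billion.
After: m₂ = 1 / (0.1) = 10, MB₂ = 338 + 49.7 = 387.7, so M₂ = 10 × 387.7 = 3877 billion.
ΔM = M₂ − M₁ = 3877 − 1356.3264 = 2520.6736 billion.

$2521 billion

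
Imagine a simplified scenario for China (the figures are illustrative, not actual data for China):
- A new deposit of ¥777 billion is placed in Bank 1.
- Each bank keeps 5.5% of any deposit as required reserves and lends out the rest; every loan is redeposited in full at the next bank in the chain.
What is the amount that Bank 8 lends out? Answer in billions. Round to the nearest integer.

Each bank lends a fraction (1 − rr) = 0.9450 of the deposit it receives, so Bank 8 receives 777·0.9450^7 and lends 777·0.9450^8 ≈ 494.1690 billion.

¥494 billion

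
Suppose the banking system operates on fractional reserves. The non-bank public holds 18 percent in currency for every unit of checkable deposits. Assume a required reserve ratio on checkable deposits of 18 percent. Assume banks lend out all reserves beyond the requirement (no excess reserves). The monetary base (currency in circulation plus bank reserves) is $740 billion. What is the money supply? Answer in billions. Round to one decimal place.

$2425.6 billion

The money multiplier is m = (1 + c) / (rr + c) = (1 + 0.18) / (0.18 + 0.18) ≈ 3.27778.
So M = m × MB = 3.27778 × 740 = 2425.5572 billion.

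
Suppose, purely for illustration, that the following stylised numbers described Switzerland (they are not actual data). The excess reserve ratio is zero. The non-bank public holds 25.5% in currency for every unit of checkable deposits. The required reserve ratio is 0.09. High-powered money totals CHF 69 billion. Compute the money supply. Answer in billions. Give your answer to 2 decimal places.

The money multiplier is m = (1 + c) / (rr + c) = (1 + 0.255) / (0.09 + 0.255) ≈ 3.63768.
So M = m × MB = 3.63768 × 69 ≈ 250.9999 billion.

CHF 251.00 billion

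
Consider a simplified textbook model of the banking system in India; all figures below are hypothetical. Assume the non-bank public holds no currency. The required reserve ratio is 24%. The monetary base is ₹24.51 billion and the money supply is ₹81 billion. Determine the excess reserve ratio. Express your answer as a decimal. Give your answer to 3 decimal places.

0.063

Using m = M/MB = 81/24.51 ≈ 3.304774. Since m = (1 + c)/(c + rr + e), the denominator satisfies c + rr + e = (1 + c)/m = (1 + 0) / 3.304774 ≈ 0.302593.
With c = 0 and rr = 0.24, the excess reserve ratio is 0.302593 − 0 − 0.24 = 0.062593.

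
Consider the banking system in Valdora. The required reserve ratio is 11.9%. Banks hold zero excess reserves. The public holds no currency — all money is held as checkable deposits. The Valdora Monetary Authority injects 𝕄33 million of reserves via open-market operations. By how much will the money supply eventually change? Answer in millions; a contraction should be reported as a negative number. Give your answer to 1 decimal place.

𝕄277.3 million

The simple money multiplier is m = 1/rr = 1/0.119 ≈ 8.4034.
An open-market purchase increases the monetary base by 33 million, so ΔM = m × ΔMB = 8.4034 × 33 = 277.3122 million.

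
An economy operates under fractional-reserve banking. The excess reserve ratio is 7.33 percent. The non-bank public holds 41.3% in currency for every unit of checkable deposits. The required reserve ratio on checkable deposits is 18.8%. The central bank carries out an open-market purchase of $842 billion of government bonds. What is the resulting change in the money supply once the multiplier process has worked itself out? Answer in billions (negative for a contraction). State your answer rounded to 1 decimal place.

The money multiplier is m = (1 + c) / (rr + e + c) = (1 + 0.413) / (0.188 + 0.0733 + 0.413) ≈ 2.09551.
The purchase adds 842 billion of base, so ΔM = m × ΔMB = 2.09551 × (+842) ≈ 1764.4194 billion.

$1764.4 billion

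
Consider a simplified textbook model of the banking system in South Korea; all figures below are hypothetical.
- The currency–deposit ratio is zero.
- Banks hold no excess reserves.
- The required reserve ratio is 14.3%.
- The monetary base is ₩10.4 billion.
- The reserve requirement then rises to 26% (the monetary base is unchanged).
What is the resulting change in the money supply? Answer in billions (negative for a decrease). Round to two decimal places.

Initially m₁ = 1 / (0.143) ≈ 6.99301, so M₁ = 6.99301 × 10.4 ≈ 72.7273 billion.
After the change m₂ = 1 / (0.26) ≈ 3.84615, so M₂ = 3.84615 × 10.4 ≈ 40 billion.
ΔM = M₂ − M₁ = 40 − 72.7273 = -32.7273 billion.

-32.73 billion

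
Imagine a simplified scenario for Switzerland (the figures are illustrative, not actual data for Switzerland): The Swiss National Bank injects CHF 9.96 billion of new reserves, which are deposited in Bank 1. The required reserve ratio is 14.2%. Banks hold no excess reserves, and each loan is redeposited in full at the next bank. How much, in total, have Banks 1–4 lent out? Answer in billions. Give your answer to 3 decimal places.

CHF 27.567 billion

Bank i lends (1 − rr)^i of the original deposit: Bank 1 lends 9.96·0.8580 ≈ 8.5457, Bank 2 lends 9.96·0.8580² ≈ 7.3322, and so on.
Summing a geometric series: total = 9.96·[0.8580·(1 − 0.8580^4) / (1 − 0.8580)] ≈ 27.5666 billion.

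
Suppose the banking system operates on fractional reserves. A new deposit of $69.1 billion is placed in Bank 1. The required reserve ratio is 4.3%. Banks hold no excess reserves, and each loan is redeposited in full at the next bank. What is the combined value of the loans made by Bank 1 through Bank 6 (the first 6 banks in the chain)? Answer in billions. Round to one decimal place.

Bank i lends (1 − rr)^i of the original deposit: Bank 1 lends 69.1·0.9570 = 66.1287, Bank 2 lends 69.1·0.9570² ≈ 63.2852, and so on.
Summing a geometric series: total = 69.1·[0.9570·(1 − 0.9570^6) / (1 − 0.9570)] ≈ 356.4871 billion.

$356.5 billion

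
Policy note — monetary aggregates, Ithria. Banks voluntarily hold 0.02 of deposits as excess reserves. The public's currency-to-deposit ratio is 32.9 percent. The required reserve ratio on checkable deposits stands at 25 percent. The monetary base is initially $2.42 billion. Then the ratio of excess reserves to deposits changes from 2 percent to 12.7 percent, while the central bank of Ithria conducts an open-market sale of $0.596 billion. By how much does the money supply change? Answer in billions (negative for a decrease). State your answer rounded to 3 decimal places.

Before: m₁ = (1 + 0.329) / (0.25 + 0.02 + 0.329) ≈ 2.21870, MB₁ = 2.42, so M₁ = 2.21870 × 2.42 ≈ 5.3693 billion.
After: m₂ = (1 + 0.329) / (0.25 + 0.127 + 0.329) ≈ 1.88244, MB₂ = 2.42 − 0.596 = 1.824, so M₂ = 1.88244 × 1.824 ≈ 3.4336 billion.
ΔM = M₂ − M₁ = 3.4336 − 5.3693 = -1.9357 billion.

-1.936 billion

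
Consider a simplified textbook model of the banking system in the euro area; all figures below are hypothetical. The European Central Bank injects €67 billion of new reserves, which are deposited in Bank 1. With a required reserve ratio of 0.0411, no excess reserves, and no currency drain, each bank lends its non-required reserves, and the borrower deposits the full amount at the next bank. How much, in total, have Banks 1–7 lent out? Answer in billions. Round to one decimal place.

€397.9 billion

Bank i lends (1 − rr)^i of the original deposit: Bank 1 lends 67·0.9589 = 64.2463, Bank 2 lends 67·0.9589² ≈ 61.6058, and so on.
Summing a geometric series: total = 67·[0.9589·(1 − 0.9589^7) / (1 − 0.9589)] ≈ 397.9192 billion.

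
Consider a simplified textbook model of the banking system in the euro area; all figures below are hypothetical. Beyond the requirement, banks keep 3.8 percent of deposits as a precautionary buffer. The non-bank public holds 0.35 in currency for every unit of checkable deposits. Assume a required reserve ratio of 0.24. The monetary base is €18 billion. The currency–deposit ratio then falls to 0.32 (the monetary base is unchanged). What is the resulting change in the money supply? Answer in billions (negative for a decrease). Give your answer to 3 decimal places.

Initially m₁ = (1 + 0.35) / (0.24 + 0.038 + 0.35) ≈ 2.149682, so M₁ = 2.149682 × 18 ≈ 38.6943 billion.
After the change m₂ = (1 + 0.32) / (0.24 + 0.038 + 0.32) ≈ 2.207358, so M₂ = 2.207358 × 18 ≈ 39.7324 billion.
ΔM = M₂ − M₁ = 39.7324 − 38.6943 = 1.0381 billion.

€1.038 billion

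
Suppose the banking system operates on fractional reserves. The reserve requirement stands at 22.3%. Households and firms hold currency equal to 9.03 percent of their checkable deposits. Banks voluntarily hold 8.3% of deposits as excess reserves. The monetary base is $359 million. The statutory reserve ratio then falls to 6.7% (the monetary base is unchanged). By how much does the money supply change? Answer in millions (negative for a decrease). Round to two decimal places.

$641.19 million

Initially m₁ = (1 + 0.0903) / (0.223 + 0.083 + 0.0903) ≈ 2.751199, so M₁ = 2.751199 × 359 ≈ 987.6804 million.
After the change m₂ = (1 + 0.0903) / (0.067 + 0.083 + 0.0903) ≈ 4.537245, so M₂ = 4.537245 × 359 ≈ 1628.871 million.
ΔM = M₂ − M₁ = 1628.871 − 987.6804 = 641.1906 million.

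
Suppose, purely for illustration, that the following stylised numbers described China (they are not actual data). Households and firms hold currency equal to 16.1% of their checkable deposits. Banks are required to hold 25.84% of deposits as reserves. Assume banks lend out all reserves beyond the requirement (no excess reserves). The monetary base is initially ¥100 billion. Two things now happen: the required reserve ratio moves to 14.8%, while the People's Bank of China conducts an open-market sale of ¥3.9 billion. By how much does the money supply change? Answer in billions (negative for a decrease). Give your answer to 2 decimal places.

Before: m₁ = (1 + 0.161) / (0.2584 + 0.161) ≈ 2.76824, MB₁ = 100, so M₁ = 2.76824 × 100 = 276.824 billion.
After: m₂ = (1 + 0.161) / (0.148 + 0.161) ≈ 3.75728, MB₂ = 100 − 3.9 = 96.1, so M₂ = 3.75728 × 96.1 ≈ 361.0746 billion.
ΔM = M₂ − M₁ = 361.0746 − 276.824 = 84.2506 billion.

¥84.25 billion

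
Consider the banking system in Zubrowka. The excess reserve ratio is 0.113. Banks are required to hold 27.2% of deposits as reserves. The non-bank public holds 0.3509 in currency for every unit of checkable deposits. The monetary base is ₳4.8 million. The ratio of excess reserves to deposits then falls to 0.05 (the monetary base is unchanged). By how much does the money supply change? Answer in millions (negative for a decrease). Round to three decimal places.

Initially m₁ = (1 + 0.3509) / (0.272 + 0.113 + 0.3509) ≈ 1.83571, so M₁ = 1.83571 × 4.8 ≈ 8.8114 million.
After the change m₂ = (1 + 0.3509) / (0.272 + 0.05 + 0.3509) ≈ 2.00758, so M₂ = 2.00758 × 4.8 ≈ 9.6364 million.
ΔM = M₂ − M₁ = 9.6364 − 8.8114 = 0.825 million.

₳0.825 million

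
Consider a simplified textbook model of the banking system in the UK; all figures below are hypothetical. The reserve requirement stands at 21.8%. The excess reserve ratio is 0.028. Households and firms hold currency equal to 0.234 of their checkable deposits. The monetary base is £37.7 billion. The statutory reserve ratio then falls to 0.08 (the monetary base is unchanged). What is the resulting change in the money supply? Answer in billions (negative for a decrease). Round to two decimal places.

£39.11 billion

Initially m₁ = (1 + 0.234) / (0.218 + 0.028 + 0.234) ≈ 2.57083, so M₁ = 2.57083 × 37.7 ≈ 96.9203 billion.
After the change m₂ = (1 + 0.234) / (0.08 + 0.028 + 0.234) ≈ 3.60819, so M₂ = 3.60819 × 37.7 ≈ 136.0288 billion.
ΔM = M₂ − M₁ = 136.0288 − 96.9203 = 39.1085 billion.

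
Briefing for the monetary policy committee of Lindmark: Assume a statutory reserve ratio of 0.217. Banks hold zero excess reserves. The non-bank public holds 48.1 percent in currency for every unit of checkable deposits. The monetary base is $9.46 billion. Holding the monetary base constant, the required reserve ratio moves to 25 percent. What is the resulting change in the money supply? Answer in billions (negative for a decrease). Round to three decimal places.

-0.906 billion

Initially m₁ = (1 + 0.481) / (0.217 + 0.481) ≈ 2.12178, so M₁ = 2.12178 × 9.46 ≈ 20.072 billion.
After the change m₂ = (1 + 0.481) / (0.25 + 0.481) ≈ 2.02599, so M₂ = 2.02599 × 9.46 ≈ 19.1659 billion.
ΔM = M₂ − M₁ = 19.1659 − 20.072 = -0.9061 billion.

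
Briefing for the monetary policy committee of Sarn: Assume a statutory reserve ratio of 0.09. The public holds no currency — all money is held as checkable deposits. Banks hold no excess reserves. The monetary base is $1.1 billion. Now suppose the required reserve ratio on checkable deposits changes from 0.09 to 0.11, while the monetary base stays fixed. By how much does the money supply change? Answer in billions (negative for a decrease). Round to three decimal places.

-2.222 billion

Initially m₁ = 1 / (0.09) ≈ 11.11111, so M₁ = 11.11111 × 1.1 ≈ 12.2222 billion.
After the change m₂ = 1 / (0.11) ≈ 9.09091, so M₂ = 9.09091 × 1.1 ≈ 10 billion.
ΔM = M₂ − M₁ = 10 − 12.2222 = -2.2222 billion.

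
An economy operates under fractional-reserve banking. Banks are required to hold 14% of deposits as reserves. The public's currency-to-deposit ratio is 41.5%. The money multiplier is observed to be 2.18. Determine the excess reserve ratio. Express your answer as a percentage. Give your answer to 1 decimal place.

Using m = 2.18. Since m = (1 + c)/(c + rr + e), the denominator satisfies c + rr + e = (1 + c)/m = (1 + 0.415) / 2.18 ≈ 0.649083.
With c = 0.415 and rr = 0.14, the excess reserve ratio is 0.649083 − 0.415 − 0.14 = 0.094083.

9.4%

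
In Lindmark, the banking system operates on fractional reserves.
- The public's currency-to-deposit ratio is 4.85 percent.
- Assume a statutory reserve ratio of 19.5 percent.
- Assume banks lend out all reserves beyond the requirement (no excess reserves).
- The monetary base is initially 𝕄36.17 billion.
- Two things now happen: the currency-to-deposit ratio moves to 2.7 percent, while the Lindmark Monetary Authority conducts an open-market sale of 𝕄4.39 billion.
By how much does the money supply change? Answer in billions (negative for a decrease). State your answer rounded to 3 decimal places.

Before: m₁ = (1 + 0.0485) / (0.195 + 0.0485) ≈ 4.305955, MB₁ = 36.17, so M₁ = 4.305955 × 36.17 ≈ 155.7464 billion.
After: m₂ = (1 + 0.027) / (0.195 + 0.027) ≈ 4.626126, MB₂ = 36.17 − 4.39 = 31.78, so M₂ = 4.626126 × 31.78 ≈ 147.0183 billion.
ΔM = M₂ − M₁ = 147.0183 − 155.7464 = -8.7281 billion.

-8.728 billion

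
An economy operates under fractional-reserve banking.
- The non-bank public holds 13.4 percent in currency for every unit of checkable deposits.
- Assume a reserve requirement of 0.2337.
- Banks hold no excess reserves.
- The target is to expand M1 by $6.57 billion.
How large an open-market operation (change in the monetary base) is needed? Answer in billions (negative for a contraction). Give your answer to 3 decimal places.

The money multiplier is m = (1 + c) / (rr + c) = (1 + 0.134) / (0.2337 + 0.134) ≈ 3.08404.
ΔMB = ΔM / m = (+6.57) / 3.08404 ≈ 2.1303 billion.

$2.130 billion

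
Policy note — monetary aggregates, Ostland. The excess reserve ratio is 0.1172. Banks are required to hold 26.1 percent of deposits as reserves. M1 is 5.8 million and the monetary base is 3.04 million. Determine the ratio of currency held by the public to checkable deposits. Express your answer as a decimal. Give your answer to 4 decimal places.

0.3067

Using m = M/MB = 5.8/3.04 ≈ 1.907895. From m = (1 + c)/(c + rr + e), rearranging gives 1 + c = m·(c + rr + e), so c·(1 − m) = m·(rr + e) − 1.
Hence c = [m·(rr + e) − 1]/(1 − m) = [1.907895 × (0.261 + 0.1172) − 1] / (1 − 1.907895) ≈ 0.306681.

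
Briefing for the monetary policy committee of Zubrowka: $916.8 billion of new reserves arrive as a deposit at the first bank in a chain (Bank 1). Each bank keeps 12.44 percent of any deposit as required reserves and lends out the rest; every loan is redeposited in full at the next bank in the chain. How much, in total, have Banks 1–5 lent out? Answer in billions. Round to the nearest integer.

Bank i lends (1 − rr)^i of the original deposit: Bank 1 lends 916.8·0.8756 ≈ 802.7501, Bank 2 lends 916.8·0.8756² ≈ 702.8880, and so on.
Summing a geometric series: total = 916.8·[0.8756·(1 − 0.8756^5) / (1 − 0.8756)] ≈ 3131.8230 billion.

$3132 billion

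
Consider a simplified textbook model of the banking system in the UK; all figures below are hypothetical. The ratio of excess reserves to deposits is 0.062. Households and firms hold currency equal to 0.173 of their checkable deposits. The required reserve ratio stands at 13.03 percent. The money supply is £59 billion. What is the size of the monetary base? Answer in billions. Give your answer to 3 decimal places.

£18.374 billion

The money multiplier is m = (1 + c) / (rr + e + c) = (1 + 0.173) / (0.1303 + 0.062 + 0.173) ≈ 3.211059.
MB = M / m = 59 / 3.211059 ≈ 18.374 billion.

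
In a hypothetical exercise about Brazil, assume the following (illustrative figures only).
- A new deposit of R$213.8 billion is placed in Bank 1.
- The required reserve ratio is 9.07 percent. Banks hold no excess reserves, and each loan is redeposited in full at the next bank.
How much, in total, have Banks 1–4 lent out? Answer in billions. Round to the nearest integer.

Bank i lends (1 − rr)^i of the original deposit: Bank 1 lends 213.8·0.9093 ≈ 194.4083, Bank 2 lends 213.8·0.9093² ≈ 176.7755, and so on.
Summing a geometric series: total = 213.8·[0.9093·(1 − 0.9093^4) / (1 − 0.9093)] ≈ 678.0885 billion.

R$678 billion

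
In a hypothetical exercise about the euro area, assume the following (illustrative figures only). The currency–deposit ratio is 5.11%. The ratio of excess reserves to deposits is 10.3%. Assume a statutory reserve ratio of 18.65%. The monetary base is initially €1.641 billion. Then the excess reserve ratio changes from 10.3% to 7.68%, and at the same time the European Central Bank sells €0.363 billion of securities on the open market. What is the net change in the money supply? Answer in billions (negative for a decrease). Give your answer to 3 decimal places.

-0.792 billion

Before: m₁ = (1 + 0.0511) / (0.1865 + 0.103 + 0.0511) ≈ 3.08602, MB₁ = 1.641, so M₁ = 3.08602 × 1.641 ≈ 5.0642 billion.
After: m₂ = (1 + 0.0511) / (0.1865 + 0.0768 + 0.0511) ≈ 3.34319, MB₂ = 1.641 − 0.363 = 1.278, so M₂ = 3.34319 × 1.278 ≈ 4.2726 billion.
ΔM = M₂ − M₁ = 4.2726 − 5.0642 = -0.7916 billion.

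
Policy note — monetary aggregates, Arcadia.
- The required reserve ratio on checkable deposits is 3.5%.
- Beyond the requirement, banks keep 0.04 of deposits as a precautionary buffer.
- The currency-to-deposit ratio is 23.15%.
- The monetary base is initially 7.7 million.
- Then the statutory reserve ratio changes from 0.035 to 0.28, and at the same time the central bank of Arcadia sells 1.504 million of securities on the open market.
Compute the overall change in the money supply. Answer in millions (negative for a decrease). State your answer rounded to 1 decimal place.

Before: m₁ = (1 + 0.2315) / (0.035 + 0.04 + 0.2315) ≈ 4.0179, MB₁ = 7.7, so M₁ = 4.0179 × 7.7 ≈ 30.9378 million.
After: m₂ = (1 + 0.2315) / (0.28 + 0.04 + 0.2315) ≈ 2.2330, MB₂ = 7.7 − 1.504 = 6.196, so M₂ = 2.2330 × 6.196 ≈ 13.8357 million.
ΔM = M₂ − M₁ = 13.8357 − 30.9378 = -17.1021 million.

-17.1 million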